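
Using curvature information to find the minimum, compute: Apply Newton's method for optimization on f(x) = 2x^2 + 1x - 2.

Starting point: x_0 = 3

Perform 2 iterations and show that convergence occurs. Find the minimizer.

f(x) = 2x^2 + 1x - 2, f'(x) = 4x + (1), f''(x) = 4
Step 1: f'(3) = 13, x_1 = 3 - 13/4 = -1/4
Step 2: f'(-1/4) = 0, x_2 = -1/4 (converged)
Newton's method converges in 1 step for quadratics.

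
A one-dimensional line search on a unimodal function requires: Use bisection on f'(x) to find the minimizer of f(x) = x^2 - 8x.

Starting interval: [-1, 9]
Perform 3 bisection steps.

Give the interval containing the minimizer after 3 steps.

Finding critical point of f(x) = x^2 - 8x using bisection on f'(x) = 2x + -8.
f'(x) = 0 when x = 4.
Starting interval: [-1, 9]
Step 1: mid = 4, f'(mid) = 0, new interval = [4, 4]
Step 2: mid = 4, f'(mid) = 0, new interval = [4, 4]
Step 3: mid = 4, f'(mid) = 0, new interval = [4, 4]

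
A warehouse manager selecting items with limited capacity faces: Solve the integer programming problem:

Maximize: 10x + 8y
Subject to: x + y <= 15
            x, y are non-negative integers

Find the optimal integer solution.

Objective: 10x + 8y, constraint: x + y <= 15
Coefficient of x is 10 >= coefficient of y is 8, so allocate the entire budget to x.
Optimal: x = 15, y = 0, value = 150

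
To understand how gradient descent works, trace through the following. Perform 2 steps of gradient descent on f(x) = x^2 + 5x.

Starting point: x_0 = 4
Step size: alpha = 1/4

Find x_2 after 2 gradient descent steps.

f(x) = x^2 + 5x, f'(x) = 2x + (5)
Step 1: f'(4) = 13, x_1 = 4 - 1/4 * 13 = 3/4
Step 2: f'(3/4) = 13/2, x_2 = 3/4 - 1/4 * 13/2 = -7/8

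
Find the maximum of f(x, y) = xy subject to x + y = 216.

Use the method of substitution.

Substitute y = 216 - x into f(x,y) = xy:
g(x) = x(216 - x) = 216x - x^2
g'(x) = 216 - 2x = 0  =>  x = 108
y = 216 - 108 = 108
Maximum value = 108 * 108 = 11664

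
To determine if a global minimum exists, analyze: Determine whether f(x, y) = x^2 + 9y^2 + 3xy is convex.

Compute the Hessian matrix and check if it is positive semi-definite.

f(x,y) = x^2 + 9y^2 + 3xy
Hessian H = [[2, 3], [3, 18]]
trace(H) = 20, det(H) = 27
Eigenvalues: (20 +/- sqrt(292)) / 2 = 18.54, 1.456
Since both eigenvalues > 0, f is convex.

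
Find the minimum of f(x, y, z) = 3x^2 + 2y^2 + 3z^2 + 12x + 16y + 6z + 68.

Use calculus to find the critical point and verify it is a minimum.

f(x,y,z) = 3x^2 + 2y^2 + 3z^2 + 12x + 16y + 6z + 68
df/dx = 6x + (12) = 0 => x = -2
df/dy = 4y + (16) = 0 => y = -4
df/dz = 6z + (6) = 0 => z = -1
f(-2,-4,-1) = 3*(-2)^2 + 2*(-4)^2 + 3*(-1)^2 + 12*(-2) + 16*(-4) + 6*(-1) + 68 = 21
Hessian is diagonal with entries 6, 4, 6 > 0, confirmed minimum.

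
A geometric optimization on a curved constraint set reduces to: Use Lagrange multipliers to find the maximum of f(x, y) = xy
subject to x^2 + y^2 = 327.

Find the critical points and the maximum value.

Lagrange conditions: y = 2*lambda*x and x = 2*lambda*y
If x = 0 then y = 0, violating the constraint, so x, y != 0.
Dividing: y/x = x/y => x^2 = y^2 => y = x or y = -x
Constraint: 2x^2 = 327 => x^2 = 327/2 => x = +/-sqrt(327/2)
Critical points: (sqrt(327/2), sqrt(327/2)), (-sqrt(327/2), -sqrt(327/2)), (sqrt(327/2), -sqrt(327/2)), (-sqrt(327/2), sqrt(327/2))
  y = x:  xy = x^2 = 327/2  at (sqrt(327/2), sqrt(327/2)) and (-sqrt(327/2), -sqrt(327/2))
  y = -x: xy = -x^2 = -327/2 at (sqrt(327/2), -sqrt(327/2)) and (-sqrt(327/2), sqrt(327/2))
Maximum xy = 327/2 at (sqrt(327/2), sqrt(327/2)) and (-sqrt(327/2), -sqrt(327/2))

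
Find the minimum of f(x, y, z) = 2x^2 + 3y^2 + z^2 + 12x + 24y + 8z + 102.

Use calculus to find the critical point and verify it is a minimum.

f(x,y,z) = 2x^2 + 3y^2 + z^2 + 12x + 24y + 8z + 102
df/dx = 4x + (12) = 0 => x = -3
df/dy = 6y + (24) = 0 => y = -4
df/dz = 2z + (8) = 0 => z = -4
f(-3,-4,-4) = 2*(-3)^2 + 3*(-4)^2 + 1*(-4)^2 + 12*(-3) + 24*(-4) + 8*(-4) + 102 = 20
Hessian is diagonal with entries 4, 6, 2 > 0, confirmed minimum.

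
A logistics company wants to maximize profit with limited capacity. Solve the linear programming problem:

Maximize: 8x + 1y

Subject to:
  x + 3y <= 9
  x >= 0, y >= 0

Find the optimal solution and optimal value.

The feasible region has vertices at [(0, 0), (9, 0), (0, 3)].
Checking objective 8x + 1y at each vertex:
  (0, 0): 8*0 + 1*0 = 0
  (9, 0): 8*9 + 1*0 = 72
  (0, 3): 8*0 + 1*3 = 3
Maximum is 72 at (9, 0).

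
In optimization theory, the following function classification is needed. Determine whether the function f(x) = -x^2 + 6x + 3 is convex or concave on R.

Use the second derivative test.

f(x) = -x^2 + 6x + 3
f'(x) = -2x + 6
f''(x) = -2
Since f''(x) = -2 < 0 for all x, f is concave on R.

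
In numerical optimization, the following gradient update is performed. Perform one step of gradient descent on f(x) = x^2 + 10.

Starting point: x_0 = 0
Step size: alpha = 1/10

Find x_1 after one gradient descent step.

f(x) = x^2 + 10
f'(x) = 2x + 0
f'(0) = 2*0 + (0) = 0
x_1 = x_0 - alpha * f'(x_0) = 0 - 1/10 * 0 = 0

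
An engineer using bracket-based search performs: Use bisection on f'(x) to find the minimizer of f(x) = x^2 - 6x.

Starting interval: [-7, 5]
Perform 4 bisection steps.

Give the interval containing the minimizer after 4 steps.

Finding critical point of f(x) = x^2 - 6x using bisection on f'(x) = 2x + -6.
f'(x) = 0 when x = 3.
Starting interval: [-7, 5]
Step 1: mid = -1, f'(mid) = -8, new interval = [-1, 5]
Step 2: mid = 2, f'(mid) = -2, new interval = [2, 5]
Step 3: mid = 7/2, f'(mid) = 1, new interval = [2, 7/2]
Step 4: mid = 11/4, f'(mid) = -1/2, new interval = [11/4, 7/2]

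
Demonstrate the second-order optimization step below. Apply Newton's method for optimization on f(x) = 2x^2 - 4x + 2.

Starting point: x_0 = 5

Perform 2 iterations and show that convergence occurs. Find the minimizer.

f(x) = 2x^2 - 4x + 2, f'(x) = 4x + (-4), f''(x) = 4
Step 1: f'(5) = 16, x_1 = 5 - 16/4 = 1
Step 2: f'(1) = 0, x_2 = 1 (converged)
Newton's method converges in 1 step for quadratics.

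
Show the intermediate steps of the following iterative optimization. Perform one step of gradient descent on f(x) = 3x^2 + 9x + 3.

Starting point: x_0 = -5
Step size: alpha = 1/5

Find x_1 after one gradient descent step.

f(x) = 3x^2 + 9x + 3
f'(x) = 6x + 9
f'(-5) = 6*-5 + (9) = -21
x_1 = x_0 - alpha * f'(x_0) = -5 - 1/5 * -21 = -4/5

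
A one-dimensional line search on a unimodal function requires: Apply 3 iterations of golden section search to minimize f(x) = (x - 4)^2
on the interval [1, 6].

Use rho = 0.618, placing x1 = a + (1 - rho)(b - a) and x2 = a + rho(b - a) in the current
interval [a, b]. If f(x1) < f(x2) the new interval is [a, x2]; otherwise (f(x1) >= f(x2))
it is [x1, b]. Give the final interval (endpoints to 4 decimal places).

Golden section search for min of f(x) = (x - 4)^2 on [1, 6].
Each step: x1 = a + (1 - rho)(b - a), x2 = a + rho(b - a); if f(x1) < f(x2) keep [a, x2], otherwise keep [x1, b].
Step 1: [1.0000, 6.0000], x1=2.9100 (f=1.1881), x2=4.0900 (f=0.0081); f(x1) > f(x2) => keep [2.9100, 6.0000]
Step 2: [2.9100, 6.0000], x1=4.0904 (f=0.0082), x2=4.8196 (f=0.6718); f(x1) < f(x2) => keep [2.9100, 4.8196]
Step 3: [2.9100, 4.8196], x1=3.6395 (f=0.1300), x2=4.0901 (f=0.0081); f(x1) > f(x2) => keep [3.6395, 4.8196]
Final interval: [3.6395, 4.8196]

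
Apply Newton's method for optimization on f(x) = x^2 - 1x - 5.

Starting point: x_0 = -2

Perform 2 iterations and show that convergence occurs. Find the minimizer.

f(x) = x^2 - 1x - 5, f'(x) = 2x + (-1), f''(x) = 2
Step 1: f'(-2) = -5, x_1 = -2 - -5/2 = 1/2
Step 2: f'(1/2) = 0, x_2 = 1/2 (converged)
Newton's method converges in 1 step for quadratics.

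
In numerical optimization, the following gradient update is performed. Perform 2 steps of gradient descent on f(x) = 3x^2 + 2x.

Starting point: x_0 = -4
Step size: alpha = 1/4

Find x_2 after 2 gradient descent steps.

f(x) = 3x^2 + 2x, f'(x) = 6x + (2)
Step 1: f'(-4) = -22, x_1 = -4 - 1/4 * -22 = 3/2
Step 2: f'(3/2) = 11, x_2 = 3/2 - 1/4 * 11 = -5/4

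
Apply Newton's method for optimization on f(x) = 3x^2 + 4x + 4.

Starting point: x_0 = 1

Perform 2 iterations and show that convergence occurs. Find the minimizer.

f(x) = 3x^2 + 4x + 4, f'(x) = 6x + (4), f''(x) = 6
Step 1: f'(1) = 10, x_1 = 1 - 10/6 = -2/3
Step 2: f'(-2/3) = 0, x_2 = -2/3 (converged)
Newton's method converges in 1 step for quadratics.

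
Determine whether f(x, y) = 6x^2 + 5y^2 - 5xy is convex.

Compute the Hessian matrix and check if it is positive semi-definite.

f(x,y) = 6x^2 + 5y^2 - 5xy
Hessian H = [[12, -5], [-5, 10]]
trace(H) = 22, det(H) = 95
Eigenvalues: (22 +/- sqrt(104)) / 2 = 16.1, 5.901
Since both eigenvalues > 0, f is convex.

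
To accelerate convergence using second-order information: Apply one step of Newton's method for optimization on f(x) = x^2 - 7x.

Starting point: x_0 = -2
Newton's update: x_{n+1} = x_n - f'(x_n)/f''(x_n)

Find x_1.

f(x) = x^2 - 7x
f'(x) = 2x + (-7), f''(x) = 2
Newton step: x_1 = x_0 - f'(x_0)/f''(x_0)
f'(-2) = -11
x_1 = -2 - -11/2 = 7/2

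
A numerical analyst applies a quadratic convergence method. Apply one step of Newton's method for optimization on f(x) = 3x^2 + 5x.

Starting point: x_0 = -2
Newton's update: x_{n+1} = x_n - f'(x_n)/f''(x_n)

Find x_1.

f(x) = 3x^2 + 5x
f'(x) = 6x + (5), f''(x) = 6
Newton step: x_1 = x_0 - f'(x_0)/f''(x_0)
f'(-2) = -7
x_1 = -2 - -7/6 = -5/6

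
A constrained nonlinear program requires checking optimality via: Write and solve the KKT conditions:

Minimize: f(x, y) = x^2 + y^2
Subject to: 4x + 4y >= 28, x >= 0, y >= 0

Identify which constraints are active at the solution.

KKT conditions for min x^2 + y^2 s.t. 4x + 4y >= 28, x >= 0, y >= 0:
Stationarity: 2x = mu*4 + mu_x, 2y = mu*4 + mu_y, with mu, mu_x, mu_y >= 0
Complementary slackness: mu*(4x + 4y - 28) = 0, mu_x*x = 0, mu_y*y = 0
(0, 0) is infeasible (4*0 + 4*0 < 28), so if mu = 0 stationarity would force x = mu_x/2 >= 0, y = mu_y/2 >= 0 with mu_x*x = mu_y*y = 0, i.e. x = y = 0: contradiction. Hence mu > 0 and 4x + 4y = 28 is active.
Try x > 0, y > 0 (so mu_x = mu_y = 0): x = 4*mu/2, y = 4*mu/2
Substitute: 4*(4*mu/2) + 4*(4*mu/2) = 28
  mu*32/2 = 28 => mu = 7/4
x* = 7/2 > 0, y* = 7/2 > 0, consistent with mu_x = mu_y = 0.
f is convex and the constraints are linear, so this KKT point is the global minimum.
f* = 49/2
Active constraints: 4x + 4y >= 28 (holds with equality, mu = 7/4 > 0); x >= 0 and y >= 0 are inactive (mu_x = mu_y = 0).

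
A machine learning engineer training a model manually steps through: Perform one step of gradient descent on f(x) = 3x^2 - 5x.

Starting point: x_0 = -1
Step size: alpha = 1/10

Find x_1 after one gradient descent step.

f(x) = 3x^2 - 5x
f'(x) = 6x - 5
f'(-1) = 6*-1 + (-5) = -11
x_1 = x_0 - alpha * f'(x_0) = -1 - 1/10 * -11 = 1/10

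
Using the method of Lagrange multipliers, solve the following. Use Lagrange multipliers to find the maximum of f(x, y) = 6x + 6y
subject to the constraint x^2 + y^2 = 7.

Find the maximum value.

Set up Lagrange conditions: grad f = lambda * grad g
  6 = 2*lambda*x
  6 = 2*lambda*y
From these: x/y = 6/6, so x = 6t, y = 6t for some t.
Substitute into constraint: (6t)^2 + (6t)^2 = 7
  t^2 * 72 = 7
  t = sqrt(7/72)
Maximum = 6*x + 6*y = (6^2 + 6^2)*t = 72 * sqrt(7/72) = sqrt(504)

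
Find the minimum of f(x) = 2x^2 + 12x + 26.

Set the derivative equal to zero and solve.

f(x) = 2x^2 + 12x + 26
f'(x) = 4x + (12) = 0
x = -12/4 = -3
f(-3) = 8
Since f''(x) = 4 > 0, this is a minimum.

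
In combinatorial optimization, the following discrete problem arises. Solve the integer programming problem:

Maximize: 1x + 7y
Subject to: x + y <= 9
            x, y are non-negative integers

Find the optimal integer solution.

Objective: 1x + 7y, constraint: x + y <= 9
Coefficient of y is 7 > coefficient of x is 1, so allocate the entire budget to y.
Optimal: x = 0, y = 9, value = 63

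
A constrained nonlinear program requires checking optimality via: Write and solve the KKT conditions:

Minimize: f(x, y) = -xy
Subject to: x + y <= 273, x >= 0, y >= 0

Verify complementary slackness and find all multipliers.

Problem: min -xy s.t. x + y <= 273 (multiplier lambda), x >= 0 (mu_x), y >= 0 (mu_y)
KKT stationarity: -y + lambda - mu_x = 0, -x + lambda - mu_y = 0, with lambda, mu_x, mu_y >= 0
Complementary slackness: lambda*(x + y - 273) = 0, mu_x*x = 0, mu_y*y = 0
If lambda = 0: y = -mu_x <= 0 and x = -mu_y <= 0 force x = y = 0 with f = 0; but x = y = 273/2 is feasible with f = -74529/4 < 0, so this is not the minimum. Hence lambda > 0 and x + y = 273.
Try x > 0, y > 0 (so mu_x = mu_y = 0): y = lambda, x = lambda => x = y = lambda
x + y = 273 => 2*lambda = 273 => lambda = 273/2
x* = y* = 273/2 > 0, consistent with mu_x = mu_y = 0.
(Any feasible point with x = 0 or y = 0 has f = 0 > -74529/4, so the minimum is not on those boundaries.)
min(-xy) = -74529/4 (i.e. max xy = 74529/4)
Multipliers: lambda = 273/2, mu_x = 0, mu_y = 0
Complementary slackness: lambda*(x + y - 273) = 273/2*(273/2 + 273/2 - 273) = 0, mu_x*x = 0*273/2 = 0, mu_y*y = 0*273/2 = 0. Satisfied.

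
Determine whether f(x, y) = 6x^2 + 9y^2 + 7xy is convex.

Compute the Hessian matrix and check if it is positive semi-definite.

f(x,y) = 6x^2 + 9y^2 + 7xy
Hessian H = [[12, 7], [7, 18]]
trace(H) = 30, det(H) = 167
Eigenvalues: (30 +/- sqrt(232)) / 2 = 22.62, 7.384
Since both eigenvalues > 0, f is convex.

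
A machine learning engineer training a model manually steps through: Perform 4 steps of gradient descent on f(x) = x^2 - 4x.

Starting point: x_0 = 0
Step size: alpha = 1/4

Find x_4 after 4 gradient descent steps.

f(x) = x^2 - 4x, f'(x) = 2x + (-4)
Step 1: f'(0) = -4, x_1 = 0 - 1/4 * -4 = 1
Step 2: f'(1) = -2, x_2 = 1 - 1/4 * -2 = 3/2
Step 3: f'(3/2) = -1, x_3 = 3/2 - 1/4 * -1 = 7/4
Step 4: f'(7/4) = -1/2, x_4 = 7/4 - 1/4 * -1/2 = 15/8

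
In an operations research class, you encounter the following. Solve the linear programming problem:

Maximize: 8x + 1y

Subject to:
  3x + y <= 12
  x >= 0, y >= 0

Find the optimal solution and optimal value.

The feasible region has vertices at [(0, 0), (4, 0), (0, 12)].
Checking objective 8x + 1y at each vertex:
  (0, 0): 8*0 + 1*0 = 0
  (4, 0): 8*4 + 1*0 = 32
  (0, 12): 8*0 + 1*12 = 12
Maximum is 32 at (4, 0).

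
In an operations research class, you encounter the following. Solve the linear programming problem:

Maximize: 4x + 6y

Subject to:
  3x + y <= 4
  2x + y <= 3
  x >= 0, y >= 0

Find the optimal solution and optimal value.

Feasible vertices: (0, 0), (0, 3), (1, 1), (4/3, 0)
Objective 4x + 6y at each:
  (0, 0): 0
  (0, 3): 18
  (1, 1): 10
  (4/3, 0): 16/3
Maximum is 18 at (0, 3).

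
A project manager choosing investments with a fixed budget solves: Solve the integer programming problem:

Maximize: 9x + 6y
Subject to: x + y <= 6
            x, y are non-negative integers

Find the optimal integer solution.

Objective: 9x + 6y, constraint: x + y <= 6
Coefficient of x is 9 >= coefficient of y is 6, so allocate the entire budget to x.
Optimal: x = 6, y = 0, value = 54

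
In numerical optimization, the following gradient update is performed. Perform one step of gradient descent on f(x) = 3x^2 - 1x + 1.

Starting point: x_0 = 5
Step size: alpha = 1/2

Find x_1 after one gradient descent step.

f(x) = 3x^2 - 1x + 1
f'(x) = 6x - 1
f'(5) = 6*5 + (-1) = 29
x_1 = x_0 - alpha * f'(x_0) = 5 - 1/2 * 29 = -19/2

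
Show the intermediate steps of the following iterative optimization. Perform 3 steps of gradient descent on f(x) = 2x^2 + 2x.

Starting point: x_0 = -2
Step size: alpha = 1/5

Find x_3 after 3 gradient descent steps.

f(x) = 2x^2 + 2x, f'(x) = 4x + (2)
Step 1: f'(-2) = -6, x_1 = -2 - 1/5 * -6 = -4/5
Step 2: f'(-4/5) = -6/5, x_2 = -4/5 - 1/5 * -6/5 = -14/25
Step 3: f'(-14/25) = -6/25, x_3 = -14/25 - 1/5 * -6/25 = -64/125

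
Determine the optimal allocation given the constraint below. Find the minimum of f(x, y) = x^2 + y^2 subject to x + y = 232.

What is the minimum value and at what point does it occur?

Substitute y = 232 - x into f(x,y) = x^2 + y^2:
g(x) = x^2 + (232 - x)^2 = 2x^2 - 464x + 53824
g'(x) = 4x - 464 = 0  =>  x = 116
y = 232 - 116 = 116
Minimum value = 116^2 + 116^2 = 26912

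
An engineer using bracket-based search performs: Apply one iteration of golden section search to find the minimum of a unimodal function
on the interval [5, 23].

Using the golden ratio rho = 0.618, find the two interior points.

Golden section search on [5, 23].
Golden ratio rho = 0.618 (approx).
Interior points:
  x_1 = 5 + (1-0.618)*18 = 11.8760
  x_2 = 5 + 0.618*18 = 16.1240
Compare f(x_1) and f(x_2) to determine which subinterval to keep.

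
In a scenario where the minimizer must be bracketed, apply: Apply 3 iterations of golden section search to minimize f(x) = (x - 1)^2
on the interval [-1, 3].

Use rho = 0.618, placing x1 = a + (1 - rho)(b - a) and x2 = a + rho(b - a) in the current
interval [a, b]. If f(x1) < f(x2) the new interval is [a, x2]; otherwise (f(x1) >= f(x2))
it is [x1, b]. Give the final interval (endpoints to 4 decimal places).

Golden section search for min of f(x) = (x - 1)^2 on [-1, 3].
Each step: x1 = a + (1 - rho)(b - a), x2 = a + rho(b - a); if f(x1) < f(x2) keep [a, x2], otherwise keep [x1, b].
Step 1: [-1.0000, 3.0000], x1=0.5280 (f=0.2228), x2=1.4720 (f=0.2228); f(x1) = f(x2) (tie, not '<') => keep [0.5280, 3.0000]
Step 2: [0.5280, 3.0000], x1=1.4723 (f=0.2231), x2=2.0557 (f=1.1145); f(x1) < f(x2) => keep [0.5280, 2.0557]
Step 3: [0.5280, 2.0557], x1=1.1116 (f=0.0125), x2=1.4721 (f=0.2229); f(x1) < f(x2) => keep [0.5280, 1.4721]
Final interval: [0.5280, 1.4721]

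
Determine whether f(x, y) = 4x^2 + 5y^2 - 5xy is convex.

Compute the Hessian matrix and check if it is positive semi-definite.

f(x,y) = 4x^2 + 5y^2 - 5xy
Hessian H = [[8, -5], [-5, 10]]
trace(H) = 18, det(H) = 55
Eigenvalues: (18 +/- sqrt(104)) / 2 = 14.1, 3.901
Since both eigenvalues > 0, f is convex.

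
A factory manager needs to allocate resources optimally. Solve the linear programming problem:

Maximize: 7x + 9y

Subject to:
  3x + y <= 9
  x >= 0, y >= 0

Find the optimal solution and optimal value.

The feasible region has vertices at [(0, 0), (3, 0), (0, 9)].
Checking objective 7x + 9y at each vertex:
  (0, 0): 7*0 + 9*0 = 0
  (3, 0): 7*3 + 9*0 = 21
  (0, 9): 7*0 + 9*9 = 81
Maximum is 81 at (0, 9).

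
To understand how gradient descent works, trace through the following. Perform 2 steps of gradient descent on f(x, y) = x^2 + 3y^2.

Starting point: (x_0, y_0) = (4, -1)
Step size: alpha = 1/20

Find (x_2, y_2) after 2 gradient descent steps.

f(x,y) = x^2 + 3y^2
grad_x = 2x + 0y, grad_y = 6y + 0x
Step 1: grad = (8, -6), (18/5, -7/10)
Step 2: grad = (36/5, -21/5), (81/25, -49/100)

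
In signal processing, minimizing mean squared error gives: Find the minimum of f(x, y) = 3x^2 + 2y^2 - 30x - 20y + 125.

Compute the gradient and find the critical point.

f(x,y) = 3x^2 + 2y^2 - 30x - 20y + 125
df/dx = 6x + (-30) = 0  =>  x = 5
df/dy = 4y + (-20) = 0  =>  y = 5
f(5, 5) = 3*(5)^2 + 2*(5)^2 + -30*(5) + -20*(5) + 125 = 0
Hessian is diagonal with entries 6, 4 > 0, so this is a minimum.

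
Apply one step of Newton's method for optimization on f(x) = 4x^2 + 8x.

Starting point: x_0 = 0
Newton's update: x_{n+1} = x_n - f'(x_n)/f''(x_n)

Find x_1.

f(x) = 4x^2 + 8x
f'(x) = 8x + (8), f''(x) = 8
Newton step: x_1 = x_0 - f'(x_0)/f''(x_0)
f'(0) = 8
x_1 = 0 - 8/8 = -1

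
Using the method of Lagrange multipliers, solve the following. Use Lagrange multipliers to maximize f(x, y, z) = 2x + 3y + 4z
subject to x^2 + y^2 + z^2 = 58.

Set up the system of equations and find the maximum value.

Lagrange conditions: 2 = 2*lambda*x, 3 = 2*lambda*y, 4 = 2*lambda*z
So x:2 = y:3 = z:4, i.e. x = 2t, y = 3t, z = 4t
Constraint: t^2*(2^2 + 3^2 + 4^2) = 58
  t^2 * 29 = 58  =>  t = sqrt(2)
Maximum = 2*2t + 3*3t + 4*4t = 29*sqrt(2) = sqrt(1682)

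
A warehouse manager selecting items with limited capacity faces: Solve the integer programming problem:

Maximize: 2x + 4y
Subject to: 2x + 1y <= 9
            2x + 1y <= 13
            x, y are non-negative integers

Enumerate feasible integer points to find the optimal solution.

Constraint 1: 2x + 1y <= 9
Constraint 2: 2x + 1y <= 13
Feasible x range (need y >= 0): 0 <= x <= min(9/2, 13/2) => x in {0, ..., 4}.
Enumerate feasible integer points row by row (the coefficient of y is 4 > 0, so for each x the largest feasible y gives the best value):
  x = 0: y <= min((9 - 2*0)/1, (13 - 2*0)/1) => y in {0, ..., 9}; best 2*0 + 4*9 = 36
  x = 1: y <= min((9 - 2*1)/1, (13 - 2*1)/1) => y in {0, ..., 7}; best 2*1 + 4*7 = 30
  x = 2: y <= min((9 - 2*2)/1, (13 - 2*2)/1) => y in {0, ..., 5}; best 2*2 + 4*5 = 24
  x = 3: y <= min((9 - 2*3)/1, (13 - 2*3)/1) => y in {0, ..., 3}; best 2*3 + 4*3 = 18
  x = 4: y <= min((9 - 2*4)/1, (13 - 2*4)/1) => y in {0, ..., 1}; best 2*4 + 4*1 = 12
The maximum 2x + 4y = 36 is achieved at x = 0, y = 9.
Check: 2*0 + 1*9 = 9 <= 9 and 2*0 + 1*9 = 9 <= 13.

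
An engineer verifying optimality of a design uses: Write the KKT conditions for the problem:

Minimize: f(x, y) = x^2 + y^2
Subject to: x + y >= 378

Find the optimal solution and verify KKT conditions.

KKT conditions for min x^2 + y^2 s.t. x + y >= 378:
Stationarity: 2x = mu, 2y = mu
So x = y = mu/2.
Complementary slackness: mu*(x + y - 378) = 0
Primal feasibility: x + y >= 378; dual feasibility: mu >= 0
If mu = 0 then x = y = 0, but 0 + 0 < 378 is infeasible, so the constraint is active.
Constraint active: x + y = 2*(mu/2) = 378 => mu = 378
x = y = 189, f = 71442
Verify: stationarity 2*189 = 378 = mu; primal 189 + 189 = 378 >= 378; dual mu = 378 >= 0; complementary slackness 378*(378 - 378) = 0. All KKT conditions hold.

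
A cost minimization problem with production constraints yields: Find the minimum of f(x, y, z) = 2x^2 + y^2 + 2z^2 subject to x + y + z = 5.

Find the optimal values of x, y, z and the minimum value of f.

Using Lagrange multipliers on f = 2x^2 + y^2 + 2z^2 with constraint x + y + z = 5:
Conditions: 2*2*x = lambda, 2*1*y = lambda, 2*2*z = lambda
So x = lambda/4, y = lambda/2, z = lambda/4
Substituting into constraint: lambda * (1) = 5
lambda = 5
x = 5/4, y = 5/2, z = 5/4
Minimum value = 25/2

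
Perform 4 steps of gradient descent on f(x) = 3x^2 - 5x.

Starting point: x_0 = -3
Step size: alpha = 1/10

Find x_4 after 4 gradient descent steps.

f(x) = 3x^2 - 5x, f'(x) = 6x + (-5)
Step 1: f'(-3) = -23, x_1 = -3 - 1/10 * -23 = -7/10
Step 2: f'(-7/10) = -46/5, x_2 = -7/10 - 1/10 * -46/5 = 11/50
Step 3: f'(11/50) = -92/25, x_3 = 11/50 - 1/10 * -92/25 = 147/250
Step 4: f'(147/250) = -184/125, x_4 = 147/250 - 1/10 * -184/125 = 919/1250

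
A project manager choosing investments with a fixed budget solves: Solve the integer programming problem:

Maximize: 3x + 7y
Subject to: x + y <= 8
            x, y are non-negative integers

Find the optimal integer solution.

Objective: 3x + 7y, constraint: x + y <= 8
Coefficient of y is 7 > coefficient of x is 3, so allocate the entire budget to y.
Optimal: x = 0, y = 8, value = 56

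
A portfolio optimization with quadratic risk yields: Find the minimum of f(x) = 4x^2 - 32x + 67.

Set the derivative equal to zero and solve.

f(x) = 4x^2 - 32x + 67
f'(x) = 8x + (-32) = 0
x = 32/8 = 4
f(4) = 3
Since f''(x) = 8 > 0, this is a minimum.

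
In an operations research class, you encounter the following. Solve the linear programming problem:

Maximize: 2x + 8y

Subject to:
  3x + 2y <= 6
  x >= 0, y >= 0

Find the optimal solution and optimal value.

The feasible region has vertices at [(0, 0), (2, 0), (0, 3)].
Checking objective 2x + 8y at each vertex:
  (0, 0): 2*0 + 8*0 = 0
  (2, 0): 2*2 + 8*0 = 4
  (0, 3): 2*0 + 8*3 = 24
Maximum is 24 at (0, 3).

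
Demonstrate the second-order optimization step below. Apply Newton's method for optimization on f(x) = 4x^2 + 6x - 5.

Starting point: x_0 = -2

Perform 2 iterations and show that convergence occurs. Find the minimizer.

f(x) = 4x^2 + 6x - 5, f'(x) = 8x + (6), f''(x) = 8
Step 1: f'(-2) = -10, x_1 = -2 - -10/8 = -3/4
Step 2: f'(-3/4) = 0, x_2 = -3/4 (converged)
Newton's method converges in 1 step for quadratics.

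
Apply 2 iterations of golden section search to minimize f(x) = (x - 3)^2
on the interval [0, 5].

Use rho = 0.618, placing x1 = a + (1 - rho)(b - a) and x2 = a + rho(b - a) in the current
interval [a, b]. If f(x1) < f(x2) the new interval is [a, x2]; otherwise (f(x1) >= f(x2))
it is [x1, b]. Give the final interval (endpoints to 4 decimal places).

Golden section search for min of f(x) = (x - 3)^2 on [0, 5].
Each step: x1 = a + (1 - rho)(b - a), x2 = a + rho(b - a); if f(x1) < f(x2) keep [a, x2], otherwise keep [x1, b].
Step 1: [0.0000, 5.0000], x1=1.9100 (f=1.1881), x2=3.0900 (f=0.0081); f(x1) > f(x2) => keep [1.9100, 5.0000]
Step 2: [1.9100, 5.0000], x1=3.0904 (f=0.0082), x2=3.8196 (f=0.6718); f(x1) < f(x2) => keep [1.9100, 3.8196]
Final interval: [1.9100, 3.8196]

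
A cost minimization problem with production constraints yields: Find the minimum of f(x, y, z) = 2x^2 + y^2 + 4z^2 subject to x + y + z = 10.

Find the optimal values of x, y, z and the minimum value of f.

Using Lagrange multipliers on f = 2x^2 + y^2 + 4z^2 with constraint x + y + z = 10:
Conditions: 2*2*x = lambda, 2*1*y = lambda, 2*4*z = lambda
So x = lambda/4, y = lambda/2, z = lambda/8
Substituting into constraint: lambda * (7/8) = 10
lambda = 80/7
x = 20/7, y = 40/7, z = 10/7
Minimum value = 400/7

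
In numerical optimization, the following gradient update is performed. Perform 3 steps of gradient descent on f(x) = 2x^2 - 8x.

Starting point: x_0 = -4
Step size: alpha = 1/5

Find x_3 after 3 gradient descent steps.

f(x) = 2x^2 - 8x, f'(x) = 4x + (-8)
Step 1: f'(-4) = -24, x_1 = -4 - 1/5 * -24 = 4/5
Step 2: f'(4/5) = -24/5, x_2 = 4/5 - 1/5 * -24/5 = 44/25
Step 3: f'(44/25) = -24/25, x_3 = 44/25 - 1/5 * -24/25 = 244/125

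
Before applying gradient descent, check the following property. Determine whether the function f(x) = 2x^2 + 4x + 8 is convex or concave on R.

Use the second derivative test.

f(x) = 2x^2 + 4x + 8
f'(x) = 4x + 4
f''(x) = 4
Since f''(x) = 4 > 0 for all x, f is convex on R.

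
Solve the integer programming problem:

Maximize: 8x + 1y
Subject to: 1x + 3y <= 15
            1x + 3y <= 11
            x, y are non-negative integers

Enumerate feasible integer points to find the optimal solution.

Constraint 1: 1x + 3y <= 15
Constraint 2: 1x + 3y <= 11
Feasible x range (need y >= 0): 0 <= x <= min(15/1, 11/1) => x in {0, ..., 11}.
Enumerate feasible integer points row by row (the coefficient of y is 1 > 0, so for each x the largest feasible y gives the best value):
  x = 0: y <= min((15 - 1*0)/3, (11 - 1*0)/3) => y in {0, ..., 3}; best 8*0 + 1*3 = 3
  x = 1: y <= min((15 - 1*1)/3, (11 - 1*1)/3) => y in {0, ..., 3}; best 8*1 + 1*3 = 11
  x = 2: y <= min((15 - 1*2)/3, (11 - 1*2)/3) => y in {0, ..., 3}; best 8*2 + 1*3 = 19
  x = 3: y <= min((15 - 1*3)/3, (11 - 1*3)/3) => y in {0, ..., 2}; best 8*3 + 1*2 = 26
  x = 4: y <= min((15 - 1*4)/3, (11 - 1*4)/3) => y in {0, ..., 2}; best 8*4 + 1*2 = 34
  x = 5: y <= min((15 - 1*5)/3, (11 - 1*5)/3) => y in {0, ..., 2}; best 8*5 + 1*2 = 42
  x = 6: y <= min((15 - 1*6)/3, (11 - 1*6)/3) => y in {0, ..., 1}; best 8*6 + 1*1 = 49
  x = 7: y <= min((15 - 1*7)/3, (11 - 1*7)/3) => y in {0, ..., 1}; best 8*7 + 1*1 = 57
  x = 8: y <= min((15 - 1*8)/3, (11 - 1*8)/3) => y in {0, ..., 1}; best 8*8 + 1*1 = 65
  x = 9: y <= min((15 - 1*9)/3, (11 - 1*9)/3) => y in {0}; best 8*9 + 1*0 = 72
  x = 10: y <= min((15 - 1*10)/3, (11 - 1*10)/3) => y in {0}; best 8*10 + 1*0 = 80
  x = 11: y <= min((15 - 1*11)/3, (11 - 1*11)/3) => y in {0}; best 8*11 + 1*0 = 88
The maximum 8x + 1y = 88 is achieved at x = 11, y = 0.
Check: 1*11 + 3*0 = 11 <= 15 and 1*11 + 3*0 = 11 <= 11.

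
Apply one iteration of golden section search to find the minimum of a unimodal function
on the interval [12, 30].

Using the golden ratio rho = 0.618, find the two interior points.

Golden section search on [12, 30].
Golden ratio rho = 0.618 (approx).
Interior points:
  x_1 = 12 + (1-0.618)*18 = 18.8760
  x_2 = 12 + 0.618*18 = 23.1240
Compare f(x_1) and f(x_2) to determine which subinterval to keep.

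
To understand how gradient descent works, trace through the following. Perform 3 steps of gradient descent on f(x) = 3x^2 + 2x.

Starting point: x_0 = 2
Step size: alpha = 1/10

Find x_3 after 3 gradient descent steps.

f(x) = 3x^2 + 2x, f'(x) = 6x + (2)
Step 1: f'(2) = 14, x_1 = 2 - 1/10 * 14 = 3/5
Step 2: f'(3/5) = 28/5, x_2 = 3/5 - 1/10 * 28/5 = 1/25
Step 3: f'(1/25) = 56/25, x_3 = 1/25 - 1/10 * 56/25 = -23/125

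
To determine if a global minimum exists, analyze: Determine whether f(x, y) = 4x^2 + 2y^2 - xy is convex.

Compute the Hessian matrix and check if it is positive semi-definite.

f(x,y) = 4x^2 + 2y^2 - xy
Hessian H = [[8, -1], [-1, 4]]
trace(H) = 12, det(H) = 31
Eigenvalues: (12 +/- sqrt(20)) / 2 = 8.236, 3.764
Since both eigenvalues > 0, f is convex.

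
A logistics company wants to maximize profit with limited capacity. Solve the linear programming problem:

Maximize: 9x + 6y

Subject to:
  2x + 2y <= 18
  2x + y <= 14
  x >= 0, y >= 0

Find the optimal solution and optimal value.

Feasible vertices: (0, 0), (0, 9), (5, 4), (7, 0)
Objective 9x + 6y at each:
  (0, 0): 0
  (0, 9): 54
  (5, 4): 69
  (7, 0): 63
Maximum is 69 at (5, 4).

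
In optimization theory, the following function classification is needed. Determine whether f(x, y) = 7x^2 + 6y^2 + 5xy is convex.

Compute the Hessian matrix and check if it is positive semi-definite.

f(x,y) = 7x^2 + 6y^2 + 5xy
Hessian H = [[14, 5], [5, 12]]
trace(H) = 26, det(H) = 143
Eigenvalues: (26 +/- sqrt(104)) / 2 = 18.1, 7.901
Since both eigenvalues > 0, f is convex.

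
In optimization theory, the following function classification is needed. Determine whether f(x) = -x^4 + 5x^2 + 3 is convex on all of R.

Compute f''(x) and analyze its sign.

f(x) = -x^4 + 5x^2 + 3
f'(x) = -4x^3 + 10x
f''(x) = -12x^2 + 10
f''(x) = -12x^2 + 10 -> -inf as |x| -> inf
Therefore, f is not globally convex on R.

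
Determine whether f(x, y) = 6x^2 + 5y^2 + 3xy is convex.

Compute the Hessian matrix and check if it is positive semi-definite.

f(x,y) = 6x^2 + 5y^2 + 3xy
Hessian H = [[12, 3], [3, 10]]
trace(H) = 22, det(H) = 111
Eigenvalues: (22 +/- sqrt(40)) / 2 = 14.16, 7.838
Since both eigenvalues > 0, f is convex.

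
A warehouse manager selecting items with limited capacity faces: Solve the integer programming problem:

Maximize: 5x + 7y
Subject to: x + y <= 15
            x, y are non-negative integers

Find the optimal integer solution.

Objective: 5x + 7y, constraint: x + y <= 15
Coefficient of y is 7 > coefficient of x is 5, so allocate the entire budget to y.
Optimal: x = 0, y = 15, value = 105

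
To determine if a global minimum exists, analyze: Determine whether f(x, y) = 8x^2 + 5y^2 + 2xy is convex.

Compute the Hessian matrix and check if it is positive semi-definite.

f(x,y) = 8x^2 + 5y^2 + 2xy
Hessian H = [[16, 2], [2, 10]]
trace(H) = 26, det(H) = 156
Eigenvalues: (26 +/- sqrt(52)) / 2 = 16.61, 9.394
Since both eigenvalues > 0, f is convex.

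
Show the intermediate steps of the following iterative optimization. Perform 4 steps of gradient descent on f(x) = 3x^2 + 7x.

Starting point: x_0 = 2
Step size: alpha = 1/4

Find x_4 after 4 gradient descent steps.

f(x) = 3x^2 + 7x, f'(x) = 6x + (7)
Step 1: f'(2) = 19, x_1 = 2 - 1/4 * 19 = -11/4
Step 2: f'(-11/4) = -19/2, x_2 = -11/4 - 1/4 * -19/2 = -3/8
Step 3: f'(-3/8) = 19/4, x_3 = -3/8 - 1/4 * 19/4 = -25/16
Step 4: f'(-25/16) = -19/8, x_4 = -25/16 - 1/4 * -19/8 = -31/32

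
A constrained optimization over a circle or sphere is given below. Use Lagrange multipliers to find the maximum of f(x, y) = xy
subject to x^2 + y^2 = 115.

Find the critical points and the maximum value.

Lagrange conditions: y = 2*lambda*x and x = 2*lambda*y
If x = 0 then y = 0, violating the constraint, so x, y != 0.
Dividing: y/x = x/y => x^2 = y^2 => y = x or y = -x
Constraint: 2x^2 = 115 => x^2 = 115/2 => x = +/-sqrt(115/2)
Critical points: (sqrt(115/2), sqrt(115/2)), (-sqrt(115/2), -sqrt(115/2)), (sqrt(115/2), -sqrt(115/2)), (-sqrt(115/2), sqrt(115/2))
  y = x:  xy = x^2 = 115/2  at (sqrt(115/2), sqrt(115/2)) and (-sqrt(115/2), -sqrt(115/2))
  y = -x: xy = -x^2 = -115/2 at (sqrt(115/2), -sqrt(115/2)) and (-sqrt(115/2), sqrt(115/2))
Maximum xy = 115/2 at (sqrt(115/2), sqrt(115/2)) and (-sqrt(115/2), -sqrt(115/2))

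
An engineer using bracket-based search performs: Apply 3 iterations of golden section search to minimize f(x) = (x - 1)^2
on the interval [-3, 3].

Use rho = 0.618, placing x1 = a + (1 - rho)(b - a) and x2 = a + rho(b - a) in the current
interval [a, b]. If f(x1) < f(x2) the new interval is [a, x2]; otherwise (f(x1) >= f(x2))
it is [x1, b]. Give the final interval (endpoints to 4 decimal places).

Golden section search for min of f(x) = (x - 1)^2 on [-3, 3].
Each step: x1 = a + (1 - rho)(b - a), x2 = a + rho(b - a); if f(x1) < f(x2) keep [a, x2], otherwise keep [x1, b].
Step 1: [-3.0000, 3.0000], x1=-0.7080 (f=2.9173), x2=0.7080 (f=0.0853); f(x1) > f(x2) => keep [-0.7080, 3.0000]
Step 2: [-0.7080, 3.0000], x1=0.7085 (f=0.0850), x2=1.5835 (f=0.3405); f(x1) < f(x2) => keep [-0.7080, 1.5835]
Step 3: [-0.7080, 1.5835], x1=0.1674 (f=0.6933), x2=0.7082 (f=0.0852); f(x1) > f(x2) => keep [0.1674, 1.5835]
Final interval: [0.1674, 1.5835]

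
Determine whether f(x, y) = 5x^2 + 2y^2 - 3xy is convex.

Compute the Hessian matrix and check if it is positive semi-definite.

f(x,y) = 5x^2 + 2y^2 - 3xy
Hessian H = [[10, -3], [-3, 4]]
trace(H) = 14, det(H) = 31
Eigenvalues: (14 +/- sqrt(72)) / 2 = 11.24, 2.757
Since both eigenvalues > 0, f is convex.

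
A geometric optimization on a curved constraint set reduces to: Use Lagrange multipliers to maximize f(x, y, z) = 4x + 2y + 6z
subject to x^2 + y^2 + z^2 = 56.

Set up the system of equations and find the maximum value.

Lagrange conditions: 4 = 2*lambda*x, 2 = 2*lambda*y, 6 = 2*lambda*z
So x:4 = y:2 = z:6, i.e. x = 4t, y = 2t, z = 6t
Constraint: t^2*(4^2 + 2^2 + 6^2) = 56
  t^2 * 56 = 56  =>  t = sqrt(1)
Maximum = 4*4t + 2*2t + 6*6t = 56*sqrt(1) = 56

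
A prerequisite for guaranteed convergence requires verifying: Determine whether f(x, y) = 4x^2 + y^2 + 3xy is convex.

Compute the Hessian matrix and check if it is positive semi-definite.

f(x,y) = 4x^2 + y^2 + 3xy
Hessian H = [[8, 3], [3, 2]]
trace(H) = 10, det(H) = 7
Eigenvalues: (10 +/- sqrt(72)) / 2 = 9.243, 0.7574
Since both eigenvalues > 0, f is convex.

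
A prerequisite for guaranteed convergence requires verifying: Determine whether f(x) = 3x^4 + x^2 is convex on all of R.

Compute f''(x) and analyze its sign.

f(x) = 3x^4 + x^2
f'(x) = 12x^3 + 2x
f''(x) = 36x^2 + 2
f''(x) = 36x^2 + 2 >= 2 > 0 for all x
Therefore, f is convex on R.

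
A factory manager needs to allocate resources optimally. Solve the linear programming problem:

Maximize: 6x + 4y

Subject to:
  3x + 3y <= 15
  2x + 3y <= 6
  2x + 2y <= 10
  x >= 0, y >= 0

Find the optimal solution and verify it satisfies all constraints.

Feasible vertices: (0, 0), (0, 2), (3, 0)
Objective 6x + 4y at each vertex:
  (0, 0): 0
  (0, 2): 8
  (3, 0): 18
Maximum is 18 at (3, 0).
Verify constraints at (x, y) = (3, 0):
  3*3 + 3*0 = 9 <= 15
  2*3 + 3*0 = 6 <= 6 (active)
  2*3 + 2*0 = 6 <= 10
  x = 3 >= 0, y = 0 >= 0. All constraints satisfied.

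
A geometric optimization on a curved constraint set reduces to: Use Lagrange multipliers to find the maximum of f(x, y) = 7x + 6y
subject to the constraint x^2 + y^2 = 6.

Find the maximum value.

Set up Lagrange conditions: grad f = lambda * grad g
  7 = 2*lambda*x
  6 = 2*lambda*y
From these: x/y = 7/6, so x = 7t, y = 6t for some t.
Substitute into constraint: (7t)^2 + (6t)^2 = 6
  t^2 * 85 = 6
  t = sqrt(6/85)
Maximum = 7*x + 6*y = (7^2 + 6^2)*t = 85 * sqrt(6/85) = sqrt(510)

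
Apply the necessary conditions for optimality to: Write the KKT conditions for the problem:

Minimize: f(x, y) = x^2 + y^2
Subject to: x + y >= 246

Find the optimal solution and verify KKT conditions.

KKT conditions for min x^2 + y^2 s.t. x + y >= 246:
Stationarity: 2x = mu, 2y = mu
So x = y = mu/2.
Complementary slackness: mu*(x + y - 246) = 0
Primal feasibility: x + y >= 246; dual feasibility: mu >= 0
If mu = 0 then x = y = 0, but 0 + 0 < 246 is infeasible, so the constraint is active.
Constraint active: x + y = 2*(mu/2) = 246 => mu = 246
x = y = 123, f = 30258
Verify: stationarity 2*123 = 246 = mu; primal 123 + 123 = 246 >= 246; dual mu = 246 >= 0; complementary slackness 246*(246 - 246) = 0. All KKT conditions hold.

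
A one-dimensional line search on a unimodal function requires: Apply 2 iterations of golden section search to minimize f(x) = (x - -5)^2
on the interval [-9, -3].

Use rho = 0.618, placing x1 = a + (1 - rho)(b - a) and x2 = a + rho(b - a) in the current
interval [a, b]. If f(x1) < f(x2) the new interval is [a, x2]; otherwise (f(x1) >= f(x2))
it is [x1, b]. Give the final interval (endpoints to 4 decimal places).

Golden section search for min of f(x) = (x - -5)^2 on [-9, -3].
Each step: x1 = a + (1 - rho)(b - a), x2 = a + rho(b - a); if f(x1) < f(x2) keep [a, x2], otherwise keep [x1, b].
Step 1: [-9.0000, -3.0000], x1=-6.7080 (f=2.9173), x2=-5.2920 (f=0.0853); f(x1) > f(x2) => keep [-6.7080, -3.0000]
Step 2: [-6.7080, -3.0000], x1=-5.2915 (f=0.0850), x2=-4.4165 (f=0.3405); f(x1) < f(x2) => keep [-6.7080, -4.4165]
Final interval: [-6.7080, -4.4165]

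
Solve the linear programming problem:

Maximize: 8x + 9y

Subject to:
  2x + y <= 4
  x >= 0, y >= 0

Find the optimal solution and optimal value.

The feasible region has vertices at [(0, 0), (2, 0), (0, 4)].
Checking objective 8x + 9y at each vertex:
  (0, 0): 8*0 + 9*0 = 0
  (2, 0): 8*2 + 9*0 = 16
  (0, 4): 8*0 + 9*4 = 36
Maximum is 36 at (0, 4).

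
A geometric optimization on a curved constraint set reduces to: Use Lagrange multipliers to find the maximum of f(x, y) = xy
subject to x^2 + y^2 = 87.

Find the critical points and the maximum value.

Lagrange conditions: y = 2*lambda*x and x = 2*lambda*y
If x = 0 then y = 0, violating the constraint, so x, y != 0.
Dividing: y/x = x/y => x^2 = y^2 => y = x or y = -x
Constraint: 2x^2 = 87 => x^2 = 87/2 => x = +/-sqrt(87/2)
Critical points: (sqrt(87/2), sqrt(87/2)), (-sqrt(87/2), -sqrt(87/2)), (sqrt(87/2), -sqrt(87/2)), (-sqrt(87/2), sqrt(87/2))
  y = x:  xy = x^2 = 87/2  at (sqrt(87/2), sqrt(87/2)) and (-sqrt(87/2), -sqrt(87/2))
  y = -x: xy = -x^2 = -87/2 at (sqrt(87/2), -sqrt(87/2)) and (-sqrt(87/2), sqrt(87/2))
Maximum xy = 87/2 at (sqrt(87/2), sqrt(87/2)) and (-sqrt(87/2), -sqrt(87/2))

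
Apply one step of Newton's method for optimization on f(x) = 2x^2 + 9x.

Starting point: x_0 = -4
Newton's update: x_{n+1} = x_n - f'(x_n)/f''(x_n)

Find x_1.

f(x) = 2x^2 + 9x
f'(x) = 4x + (9), f''(x) = 4
Newton step: x_1 = x_0 - f'(x_0)/f''(x_0)
f'(-4) = -7
x_1 = -4 - -7/4 = -9/4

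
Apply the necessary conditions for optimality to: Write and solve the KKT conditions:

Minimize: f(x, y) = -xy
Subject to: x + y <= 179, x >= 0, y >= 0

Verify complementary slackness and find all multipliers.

Problem: min -xy s.t. x + y <= 179 (multiplier lambda), x >= 0 (mu_x), y >= 0 (mu_y)
KKT stationarity: -y + lambda - mu_x = 0, -x + lambda - mu_y = 0, with lambda, mu_x, mu_y >= 0
Complementary slackness: lambda*(x + y - 179) = 0, mu_x*x = 0, mu_y*y = 0
If lambda = 0: y = -mu_x <= 0 and x = -mu_y <= 0 force x = y = 0 with f = 0; but x = y = 179/2 is feasible with f = -32041/4 < 0, so this is not the minimum. Hence lambda > 0 and x + y = 179.
Try x > 0, y > 0 (so mu_x = mu_y = 0): y = lambda, x = lambda => x = y = lambda
x + y = 179 => 2*lambda = 179 => lambda = 179/2
x* = y* = 179/2 > 0, consistent with mu_x = mu_y = 0.
(Any feasible point with x = 0 or y = 0 has f = 0 > -32041/4, so the minimum is not on those boundaries.)
min(-xy) = -32041/4 (i.e. max xy = 32041/4)
Multipliers: lambda = 179/2, mu_x = 0, mu_y = 0
Complementary slackness: lambda*(x + y - 179) = 179/2*(179/2 + 179/2 - 179) = 0, mu_x*x = 0*179/2 = 0, mu_y*y = 0*179/2 = 0. Satisfied.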